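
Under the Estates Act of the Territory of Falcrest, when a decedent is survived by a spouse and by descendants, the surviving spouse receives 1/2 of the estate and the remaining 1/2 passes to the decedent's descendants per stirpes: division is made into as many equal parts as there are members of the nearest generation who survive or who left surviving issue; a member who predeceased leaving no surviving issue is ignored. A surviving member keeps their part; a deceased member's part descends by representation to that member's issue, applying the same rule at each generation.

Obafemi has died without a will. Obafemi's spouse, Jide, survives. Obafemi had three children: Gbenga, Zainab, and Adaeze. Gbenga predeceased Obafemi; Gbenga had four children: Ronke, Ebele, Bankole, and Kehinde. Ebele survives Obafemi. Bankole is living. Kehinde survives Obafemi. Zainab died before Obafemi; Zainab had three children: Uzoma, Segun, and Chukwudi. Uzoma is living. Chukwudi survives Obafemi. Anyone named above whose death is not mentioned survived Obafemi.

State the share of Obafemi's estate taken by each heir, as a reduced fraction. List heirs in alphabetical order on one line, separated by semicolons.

Adaeze 1/6; Bankole 1/24; Chukwudi 1/18; Ebele 1/24; Jide 1/2; Kehinde 1/24; Ronke 1/24; Segun 1/18; Uzoma 1/18

Jide, as surviving spouse, takes 1/2.
The remaining 1/2 passes to Obafemi's descendants per stirpes.
The 1/2 is divided into 3 equal shares of 1/6 among Gbenga, Zainab, Adaeze.
Gbenga predeceased; the 1/6 allotted to Gbenga's branch passes to Gbenga's issue by representation.
The 1/6 is divided into 4 equal shares of 1/24 among Ronke, Ebele, Bankole, Kehinde.
Ronke is living and takes 1/24.
Ebele is living and takes 1/24.
Bankole is living and takes 1/24.
Kehinde is living and takes 1/24.
Zainab predeceased; the 1/6 allotted to Zainab's branch passes to Zainab's issue by representation.
The 1/6 is divided into 3 equal shares of 1/18 among Uzoma, Segun, Chukwudi.
Uzoma is living and takes 1/18.
Segun is living and takes 1/18.
Chukwudi is living and takes 1/18.
Adaeze is living and takes 1/6.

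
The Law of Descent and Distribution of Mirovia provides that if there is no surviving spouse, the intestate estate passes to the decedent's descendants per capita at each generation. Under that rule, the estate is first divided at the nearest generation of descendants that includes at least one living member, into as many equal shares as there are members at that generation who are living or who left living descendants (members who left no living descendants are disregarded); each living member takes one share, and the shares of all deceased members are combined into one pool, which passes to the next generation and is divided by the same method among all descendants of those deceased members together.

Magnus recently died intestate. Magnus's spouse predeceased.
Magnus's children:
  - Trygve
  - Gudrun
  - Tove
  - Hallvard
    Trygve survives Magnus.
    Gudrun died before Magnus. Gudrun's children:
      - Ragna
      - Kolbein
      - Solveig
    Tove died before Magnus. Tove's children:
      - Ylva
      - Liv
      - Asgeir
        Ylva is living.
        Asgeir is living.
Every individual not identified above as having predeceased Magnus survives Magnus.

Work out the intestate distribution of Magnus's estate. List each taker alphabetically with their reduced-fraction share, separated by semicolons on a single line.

Asgeir 1/12; Hallvard 1/4; Kolbein 1/12; Liv 1/12; Ragna 1/12; Solveig 1/12; Trygve 1/4; Ylva 1/12

There is no surviving spouse, so the entire estate passes to Magnus's descendants per capita at each generation.
At generation 1 (Trygve, Gudrun, Tove, Hallvard) there are 4 shares of (1)/4 = 1/4 each.
Living: Trygve and Hallvard — each takes 1/4.
Deceased: Gudrun and Tove. Their combined 1/2 is pooled and carried to generation 2.
At generation 2 (Ragna, Kolbein, Solveig, Ylva, Liv, Asgeir) there are 6 shares of (1/2)/6 = 1/12 each.
Living: Ragna, Kolbein, Solveig, Ylva, Liv, and Asgeir — each takes 1/12.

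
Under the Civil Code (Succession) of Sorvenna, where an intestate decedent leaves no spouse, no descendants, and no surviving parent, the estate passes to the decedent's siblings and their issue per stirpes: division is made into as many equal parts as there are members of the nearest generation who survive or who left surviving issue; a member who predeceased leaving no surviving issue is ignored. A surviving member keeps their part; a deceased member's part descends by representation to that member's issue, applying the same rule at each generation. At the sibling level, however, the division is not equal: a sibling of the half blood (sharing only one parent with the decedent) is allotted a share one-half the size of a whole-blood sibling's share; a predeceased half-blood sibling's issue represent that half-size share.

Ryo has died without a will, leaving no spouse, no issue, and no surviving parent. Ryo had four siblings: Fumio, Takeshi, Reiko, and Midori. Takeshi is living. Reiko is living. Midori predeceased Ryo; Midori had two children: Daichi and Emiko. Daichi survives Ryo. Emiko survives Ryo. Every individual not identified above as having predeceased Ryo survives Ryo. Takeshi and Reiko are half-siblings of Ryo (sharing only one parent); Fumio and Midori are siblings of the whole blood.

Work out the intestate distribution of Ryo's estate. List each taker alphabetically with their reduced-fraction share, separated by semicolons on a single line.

No spouse, descendants, or parent survives, so the estate passes to Ryo's siblings per stirpes.
Half-blood siblings count for one-half the weight of whole-blood siblings at the initial division.
Dividing 1 in proportion to weights (total weight 3): Fumio (weight 1) → 1/3; Takeshi (weight 1/2) → 1/6; Reiko (weight 1/2) → 1/6; Midori (weight 1) → 1/3.
Fumio is living and takes 1/3.
Takeshi is living and takes 1/6.
Reiko is living and takes 1/6.
Midori predeceased; the 1/3 allotted to Midori's branch passes to Midori's issue by representation.
The 1/3 is divided into 2 equal shares of 1/6 among Daichi, Emiko.
Daichi is living and takes 1/6.
Emiko is living and takes 1/6.

Daichi 1/6; Emiko 1/6; Fumio 1/3; Reiko 1/6; Takeshi 1/6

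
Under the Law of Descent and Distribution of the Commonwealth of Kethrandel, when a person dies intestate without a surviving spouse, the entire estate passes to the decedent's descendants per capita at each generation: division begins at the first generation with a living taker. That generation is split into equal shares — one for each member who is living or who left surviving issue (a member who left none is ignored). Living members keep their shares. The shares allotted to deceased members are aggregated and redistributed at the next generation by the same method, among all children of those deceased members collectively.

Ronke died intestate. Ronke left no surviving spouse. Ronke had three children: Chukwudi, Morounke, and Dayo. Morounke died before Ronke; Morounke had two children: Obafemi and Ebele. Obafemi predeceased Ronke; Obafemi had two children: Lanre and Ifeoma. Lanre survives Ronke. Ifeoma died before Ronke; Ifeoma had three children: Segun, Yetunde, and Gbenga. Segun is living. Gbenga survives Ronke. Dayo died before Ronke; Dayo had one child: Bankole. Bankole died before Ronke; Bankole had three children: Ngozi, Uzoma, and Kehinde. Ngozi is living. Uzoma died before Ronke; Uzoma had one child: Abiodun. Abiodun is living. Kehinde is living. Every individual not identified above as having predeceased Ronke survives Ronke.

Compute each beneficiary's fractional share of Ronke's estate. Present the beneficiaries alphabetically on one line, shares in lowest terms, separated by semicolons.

There is no surviving spouse, so the entire estate passes to Ronke's descendants per capita at each generation.
At generation 1 (Chukwudi, Morounke, Dayo) there are 3 shares of (1)/3 = 1/3 each.
Living: Chukwudi — each takes 1/3.
Deceased: Morounke and Dayo. Their combined 2/3 is pooled and carried to generation 2.
At generation 2 (Obafemi, Ebele, Bankole) there are 3 shares of (2/3)/3 = 2/9 each.
Living: Ebele — each takes 2/9.
Deceased: Obafemi and Bankole. Their combined 4/9 is pooled and carried to generation 3.
At generation 3 (Lanre, Ifeoma, Ngozi, Uzoma, Kehinde) there are 5 shares of (4/9)/5 = 4/45 each.
Living: Lanre, Ngozi, and Kehinde — each takes 4/45.
Deceased: Ifeoma and Uzoma. Their combined 8/45 is pooled and carried to generation 4.
At generation 4 (Segun, Yetunde, Gbenga, Abiodun) there are 4 shares of (8/45)/4 = 2/45 each.
Living: Segun, Yetunde, Gbenga, and Abiodun — each takes 2/45.

Abiodun 2/45; Chukwudi 1/3; Ebele 2/9; Gbenga 2/45; Kehinde 4/45; Lanre 4/45; Ngozi 4/45; Segun 2/45; Yetunde 2/45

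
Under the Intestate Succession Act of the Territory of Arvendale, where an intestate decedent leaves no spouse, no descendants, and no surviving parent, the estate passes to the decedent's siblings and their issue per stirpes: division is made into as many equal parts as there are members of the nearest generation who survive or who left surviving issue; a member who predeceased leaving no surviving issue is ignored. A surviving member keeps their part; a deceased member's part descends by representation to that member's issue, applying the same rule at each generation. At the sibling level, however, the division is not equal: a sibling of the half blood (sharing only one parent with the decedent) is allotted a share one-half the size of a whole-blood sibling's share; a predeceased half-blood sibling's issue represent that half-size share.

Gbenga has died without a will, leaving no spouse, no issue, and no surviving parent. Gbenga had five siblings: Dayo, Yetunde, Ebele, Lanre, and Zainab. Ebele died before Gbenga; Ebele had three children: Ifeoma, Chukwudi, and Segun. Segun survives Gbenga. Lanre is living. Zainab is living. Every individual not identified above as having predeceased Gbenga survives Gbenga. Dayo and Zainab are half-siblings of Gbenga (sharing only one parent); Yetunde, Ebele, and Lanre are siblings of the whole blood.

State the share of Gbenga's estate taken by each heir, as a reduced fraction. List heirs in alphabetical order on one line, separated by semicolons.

Chukwudi 1/12; Dayo 1/8; Ifeoma 1/12; Lanre 1/4; Segun 1/12; Yetunde 1/4; Zainab 1/8

No spouse, descendants, or parent survives, so the estate passes to Gbenga's siblings per stirpes.
Half-blood siblings count for one-half the weight of whole-blood siblings at the initial division.
Dividing 1 in proportion to weights (total weight 4): Dayo (weight 1/2) → 1/8; Yetunde (weight 1) → 1/4; Ebele (weight 1) → 1/4; Lanre (weight 1) → 1/4; Zainab (weight 1/2) → 1/8.
Dayo is living and takes 1/8.
Yetunde is living and takes 1/4.
Ebele predeceased; the 1/4 allotted to Ebele's branch passes to Ebele's issue by representation.
The 1/4 is divided into 3 equal shares of 1/12 among Ifeoma, Chukwudi, Segun.
Ifeoma is living and takes 1/12.
Chukwudi is living and takes 1/12.
Segun is living and takes 1/12.
Lanre is living and takes 1/4.
Zainab is living and takes 1/8.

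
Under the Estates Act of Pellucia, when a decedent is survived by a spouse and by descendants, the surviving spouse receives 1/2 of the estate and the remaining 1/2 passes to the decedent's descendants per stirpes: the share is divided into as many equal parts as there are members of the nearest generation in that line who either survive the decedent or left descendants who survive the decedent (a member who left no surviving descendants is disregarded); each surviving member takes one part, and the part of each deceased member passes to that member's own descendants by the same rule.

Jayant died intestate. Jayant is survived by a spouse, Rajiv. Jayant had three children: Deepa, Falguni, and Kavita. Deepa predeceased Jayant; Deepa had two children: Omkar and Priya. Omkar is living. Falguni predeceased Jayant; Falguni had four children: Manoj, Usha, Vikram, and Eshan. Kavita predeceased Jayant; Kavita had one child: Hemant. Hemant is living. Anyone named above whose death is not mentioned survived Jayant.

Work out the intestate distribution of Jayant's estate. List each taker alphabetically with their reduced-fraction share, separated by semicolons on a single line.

Rajiv, as surviving spouse, takes 1/2.
The remaining 1/2 passes to Jayant's descendants per stirpes.
The 1/2 is divided into 3 equal shares of 1/6 among Deepa, Falguni, Kavita.
Deepa predeceased; the 1/6 allotted to Deepa's branch passes to Deepa's issue by representation.
The 1/6 is divided into 2 equal shares of 1/12 among Omkar, Priya.
Omkar is living and takes 1/12.
Priya is living and takes 1/12.
Falguni predeceased; the 1/6 allotted to Falguni's branch passes to Falguni's issue by representation.
The 1/6 is divided into 4 equal shares of 1/24 among Manoj, Usha, Vikram, Eshan.
Manoj is living and takes 1/24.
Usha is living and takes 1/24.
Vikram is living and takes 1/24.
Eshan is living and takes 1/24.
Kavita predeceased; the 1/6 allotted to Kavita's branch passes to Kavita's issue by representation.
Hemant is the sole taker at this level and receives the full 1/6.

Eshan 1/24; Hemant 1/6; Manoj 1/24; Omkar 1/12; Priya 1/12; Rajiv 1/2; Usha 1/24; Vikram 1/24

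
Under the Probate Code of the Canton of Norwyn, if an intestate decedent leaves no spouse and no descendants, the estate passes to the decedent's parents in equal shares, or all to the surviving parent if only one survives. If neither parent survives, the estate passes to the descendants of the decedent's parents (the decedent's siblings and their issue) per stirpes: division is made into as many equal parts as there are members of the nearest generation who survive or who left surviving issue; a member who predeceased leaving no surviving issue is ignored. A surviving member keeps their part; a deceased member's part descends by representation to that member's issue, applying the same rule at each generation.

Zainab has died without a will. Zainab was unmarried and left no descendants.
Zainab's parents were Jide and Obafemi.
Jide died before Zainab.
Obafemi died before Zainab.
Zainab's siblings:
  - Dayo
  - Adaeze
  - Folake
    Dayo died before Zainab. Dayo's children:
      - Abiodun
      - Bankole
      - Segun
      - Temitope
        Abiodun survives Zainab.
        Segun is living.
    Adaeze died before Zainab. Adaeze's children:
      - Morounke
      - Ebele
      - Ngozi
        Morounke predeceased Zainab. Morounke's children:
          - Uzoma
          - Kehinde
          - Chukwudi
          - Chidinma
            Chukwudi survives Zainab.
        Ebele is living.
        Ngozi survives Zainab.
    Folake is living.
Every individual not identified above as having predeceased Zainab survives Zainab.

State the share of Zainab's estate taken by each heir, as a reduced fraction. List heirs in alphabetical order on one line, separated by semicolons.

Neither parent survives and there are no descendants, so the estate passes to Zainab's siblings and their issue per stirpes.
The estate is divided into 3 equal shares of 1/3 among Dayo, Adaeze, Folake.
Dayo predeceased; the 1/3 allotted to Dayo's branch passes to Dayo's issue by representation.
The 1/3 is divided into 4 equal shares of 1/12 among Abiodun, Bankole, Segun, Temitope.
Abiodun is living and takes 1/12.
Bankole is living and takes 1/12.
Segun is living and takes 1/12.
Temitope is living and takes 1/12.
Adaeze predeceased; the 1/3 allotted to Adaeze's branch passes to Adaeze's issue by representation.
The 1/3 is divided into 3 equal shares of 1/9 among Morounke, Ebele, Ngozi.
Morounke predeceased; the 1/9 allotted to Morounke's branch passes to Morounke's issue by representation.
The 1/9 is divided into 4 equal shares of 1/36 among Uzoma, Kehinde, Chukwudi, Chidinma.
Uzoma is living and takes 1/36.
Kehinde is living and takes 1/36.
Chukwudi is living and takes 1/36.
Chidinma is living and takes 1/36.
Ebele is living and takes 1/9.
Ngozi is living and takes 1/9.
Folake is living and takes 1/3.

Abiodun 1/12; Bankole 1/12; Chidinma 1/36; Chukwudi 1/36; Ebele 1/9; Folake 1/3; Kehinde 1/36; Ngozi 1/9; Segun 1/12; Temitope 1/12; Uzoma 1/36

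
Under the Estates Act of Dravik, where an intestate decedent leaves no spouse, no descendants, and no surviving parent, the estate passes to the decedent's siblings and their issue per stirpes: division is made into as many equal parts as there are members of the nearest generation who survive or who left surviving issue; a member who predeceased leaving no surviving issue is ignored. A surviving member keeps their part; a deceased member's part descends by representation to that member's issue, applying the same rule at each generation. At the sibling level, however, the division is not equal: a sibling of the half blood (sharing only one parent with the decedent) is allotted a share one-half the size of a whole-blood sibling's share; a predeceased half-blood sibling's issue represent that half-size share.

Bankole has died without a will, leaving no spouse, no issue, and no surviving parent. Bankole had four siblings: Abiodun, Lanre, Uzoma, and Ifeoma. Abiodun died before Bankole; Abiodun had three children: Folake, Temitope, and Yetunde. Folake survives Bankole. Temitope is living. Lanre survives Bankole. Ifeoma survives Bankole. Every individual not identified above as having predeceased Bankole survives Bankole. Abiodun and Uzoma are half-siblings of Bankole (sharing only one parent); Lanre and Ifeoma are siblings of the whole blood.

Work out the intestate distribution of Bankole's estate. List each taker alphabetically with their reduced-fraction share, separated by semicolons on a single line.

No spouse, descendants, or parent survives, so the estate passes to Bankole's siblings per stirpes.
Half-blood siblings count for one-half the weight of whole-blood siblings at the initial division.
Dividing 1 in proportion to weights (total weight 3): Abiodun (weight 1/2) → 1/6; Lanre (weight 1) → 1/3; Uzoma (weight 1/2) → 1/6; Ifeoma (weight 1) → 1/3.
Abiodun predeceased; the 1/6 allotted to Abiodun's branch passes to Abiodun's issue by representation.
The 1/6 is divided into 3 equal shares of 1/18 among Folake, Temitope, Yetunde.
Folake is living and takes 1/18.
Temitope is living and takes 1/18.
Yetunde is living and takes 1/18.
Lanre is living and takes 1/3.
Uzoma is living and takes 1/6.
Ifeoma is living and takes 1/3.

Folake 1/18; Ifeoma 1/3; Lanre 1/3; Temitope 1/18; Uzoma 1/6; Yetunde 1/18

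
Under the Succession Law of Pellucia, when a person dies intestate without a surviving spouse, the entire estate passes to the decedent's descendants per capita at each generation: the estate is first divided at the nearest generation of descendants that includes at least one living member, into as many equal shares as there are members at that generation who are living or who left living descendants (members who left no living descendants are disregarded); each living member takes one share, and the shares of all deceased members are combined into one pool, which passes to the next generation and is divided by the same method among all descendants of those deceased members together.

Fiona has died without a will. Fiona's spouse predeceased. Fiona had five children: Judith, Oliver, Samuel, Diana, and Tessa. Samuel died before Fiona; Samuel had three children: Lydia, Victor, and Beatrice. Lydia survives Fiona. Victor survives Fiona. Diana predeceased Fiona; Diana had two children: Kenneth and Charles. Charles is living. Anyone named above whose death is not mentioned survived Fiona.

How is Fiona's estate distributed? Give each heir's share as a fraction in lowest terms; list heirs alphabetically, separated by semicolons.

Beatrice 2/25; Charles 2/25; Judith 1/5; Kenneth 2/25; Lydia 2/25; Oliver 1/5; Tessa 1/5; Victor 2/25

There is no surviving spouse, so the entire estate passes to Fiona's descendants per capita at each generation.
At generation 1 (Judith, Oliver, Samuel, Diana, Tessa) there are 5 shares of (1)/5 = 1/5 each.
Living: Judith, Oliver, and Tessa — each takes 1/5.
Deceased: Samuel and Diana. Their combined 2/5 is pooled and carried to generation 2.
At generation 2 (Lydia, Victor, Beatrice, Kenneth, Charles) there are 5 shares of (2/5)/5 = 2/25 each.
Living: Lydia, Victor, Beatrice, Kenneth, and Charles — each takes 2/25.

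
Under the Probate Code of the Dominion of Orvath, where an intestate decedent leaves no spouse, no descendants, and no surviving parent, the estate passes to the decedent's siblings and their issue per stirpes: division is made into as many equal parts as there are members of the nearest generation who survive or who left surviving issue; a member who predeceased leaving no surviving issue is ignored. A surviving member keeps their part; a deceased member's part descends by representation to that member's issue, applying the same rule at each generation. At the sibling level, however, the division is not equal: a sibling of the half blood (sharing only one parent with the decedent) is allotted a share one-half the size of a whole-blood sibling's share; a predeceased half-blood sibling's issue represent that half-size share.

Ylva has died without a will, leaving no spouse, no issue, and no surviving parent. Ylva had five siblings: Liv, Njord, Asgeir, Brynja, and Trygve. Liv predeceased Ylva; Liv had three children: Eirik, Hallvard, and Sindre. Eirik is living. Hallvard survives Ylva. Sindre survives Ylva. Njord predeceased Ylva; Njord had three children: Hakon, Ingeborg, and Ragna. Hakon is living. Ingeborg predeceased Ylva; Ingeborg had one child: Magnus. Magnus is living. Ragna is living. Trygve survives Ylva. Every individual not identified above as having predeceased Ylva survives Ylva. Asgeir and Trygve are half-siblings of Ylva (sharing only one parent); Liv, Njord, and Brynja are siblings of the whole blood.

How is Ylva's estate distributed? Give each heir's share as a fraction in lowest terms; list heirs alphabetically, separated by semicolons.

Asgeir 1/8; Brynja 1/4; Eirik 1/12; Hakon 1/12; Hallvard 1/12; Magnus 1/12; Ragna 1/12; Sindre 1/12; Trygve 1/8

No spouse, descendants, or parent survives, so the estate passes to Ylva's siblings per stirpes.
Half-blood siblings count for one-half the weight of whole-blood siblings at the initial division.
Dividing 1 in proportion to weights (total weight 4): Liv (weight 1) → 1/4; Njord (weight 1) → 1/4; Asgeir (weight 1/2) → 1/8; Brynja (weight 1) → 1/4; Trygve (weight 1/2) → 1/8.
Liv predeceased; the 1/4 allotted to Liv's branch passes to Liv's issue by representation.
The 1/4 is divided into 3 equal shares of 1/12 among Eirik, Hallvard, Sindre.
Eirik is living and takes 1/12.
Hallvard is living and takes 1/12.
Sindre is living and takes 1/12.
Njord predeceased; the 1/4 allotted to Njord's branch passes to Njord's issue by representation.
The 1/4 is divided into 3 equal shares of 1/12 among Hakon, Ingeborg, Ragna.
Hakon is living and takes 1/12.
Ingeborg predeceased; the 1/12 allotted to Ingeborg's branch passes to Ingeborg's issue by representation.
Magnus is the sole taker at this level and receives the full 1/12.
Ragna is living and takes 1/12.
Asgeir is living and takes 1/8.
Brynja is living and takes 1/4.
Trygve is living and takes 1/8.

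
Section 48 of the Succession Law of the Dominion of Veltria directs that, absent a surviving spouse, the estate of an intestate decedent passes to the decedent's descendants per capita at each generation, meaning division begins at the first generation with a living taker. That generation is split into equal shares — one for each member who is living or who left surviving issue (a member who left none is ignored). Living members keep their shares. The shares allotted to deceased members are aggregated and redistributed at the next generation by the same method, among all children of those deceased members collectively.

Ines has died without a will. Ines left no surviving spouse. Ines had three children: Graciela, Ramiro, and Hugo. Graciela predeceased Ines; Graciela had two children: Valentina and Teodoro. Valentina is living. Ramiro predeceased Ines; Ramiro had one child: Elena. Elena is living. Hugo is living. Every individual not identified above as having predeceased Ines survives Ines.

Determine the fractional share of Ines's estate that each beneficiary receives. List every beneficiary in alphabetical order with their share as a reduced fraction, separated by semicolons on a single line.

There is no surviving spouse, so the entire estate passes to Ines's descendants per capita at each generation.
At generation 1 (Graciela, Ramiro, Hugo) there are 3 shares of (1)/3 = 1/3 each.
Living: Hugo — each takes 1/3.
Deceased: Graciela and Ramiro. Their combined 2/3 is pooled and carried to generation 2.
At generation 2 (Valentina, Teodoro, Elena) there are 3 shares of (2/3)/3 = 2/9 each.
Living: Valentina, Teodoro, and Elena — each takes 2/9.

Elena 2/9; Hugo 1/3; Teodoro 2/9; Valentina 2/9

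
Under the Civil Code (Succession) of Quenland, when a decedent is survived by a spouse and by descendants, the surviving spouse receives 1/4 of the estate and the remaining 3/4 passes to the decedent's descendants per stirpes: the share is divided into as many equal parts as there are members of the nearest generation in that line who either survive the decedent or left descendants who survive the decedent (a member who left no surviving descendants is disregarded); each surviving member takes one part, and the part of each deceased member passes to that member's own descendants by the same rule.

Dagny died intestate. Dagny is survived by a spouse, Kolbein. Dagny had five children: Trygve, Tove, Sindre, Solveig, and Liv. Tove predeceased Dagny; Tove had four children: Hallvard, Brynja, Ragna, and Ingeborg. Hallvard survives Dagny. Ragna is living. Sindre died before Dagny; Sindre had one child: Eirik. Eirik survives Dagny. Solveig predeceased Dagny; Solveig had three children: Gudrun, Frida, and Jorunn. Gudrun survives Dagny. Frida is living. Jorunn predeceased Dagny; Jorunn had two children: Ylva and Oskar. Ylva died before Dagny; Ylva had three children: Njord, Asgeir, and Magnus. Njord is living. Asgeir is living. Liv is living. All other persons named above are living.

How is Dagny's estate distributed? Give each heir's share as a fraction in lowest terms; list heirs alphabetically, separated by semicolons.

Kolbein, as surviving spouse, takes 1/4.
The remaining 3/4 passes to Dagny's descendants per stirpes.
The 3/4 is divided into 5 equal shares of 3/20 among Trygve, Tove, Sindre, Solveig, Liv.
Trygve is living and takes 3/20.
Tove predeceased; the 3/20 allotted to Tove's branch passes to Tove's issue by representation.
The 3/20 is divided into 4 equal shares of 3/80 among Hallvard, Brynja, Ragna, Ingeborg.
Hallvard is living and takes 3/80.
Brynja is living and takes 3/80.
Ragna is living and takes 3/80.
Ingeborg is living and takes 3/80.
Sindre predeceased; the 3/20 allotted to Sindre's branch passes to Sindre's issue by representation.
Eirik is the sole taker at this level and receives the full 3/20.
Solveig predeceased; the 3/20 allotted to Solveig's branch passes to Solveig's issue by representation.
The 3/20 is divided into 3 equal shares of 1/20 among Gudrun, Frida, Jorunn.
Gudrun is living and takes 1/20.
Frida is living and takes 1/20.
Jorunn predeceased; the 1/20 allotted to Jorunn's branch passes to Jorunn's issue by representation.
The 1/20 is divided into 2 equal shares of 1/40 among Ylva, Oskar.
Ylva predeceased; the 1/40 allotted to Ylva's branch passes to Ylva's issue by representation.
The 1/40 is divided into 3 equal shares of 1/120 among Njord, Asgeir, Magnus.
Njord is living and takes 1/120.
Asgeir is living and takes 1/120.
Magnus is living and takes 1/120.
Oskar is living and takes 1/40.
Liv is living and takes 3/20.

Asgeir 1/120; Brynja 3/80; Eirik 3/20; Frida 1/20; Gudrun 1/20; Hallvard 3/80; Ingeborg 3/80; Kolbein 1/4; Liv 3/20; Magnus 1/120; Njord 1/120; Oskar 1/40; Ragna 3/80; Trygve 3/20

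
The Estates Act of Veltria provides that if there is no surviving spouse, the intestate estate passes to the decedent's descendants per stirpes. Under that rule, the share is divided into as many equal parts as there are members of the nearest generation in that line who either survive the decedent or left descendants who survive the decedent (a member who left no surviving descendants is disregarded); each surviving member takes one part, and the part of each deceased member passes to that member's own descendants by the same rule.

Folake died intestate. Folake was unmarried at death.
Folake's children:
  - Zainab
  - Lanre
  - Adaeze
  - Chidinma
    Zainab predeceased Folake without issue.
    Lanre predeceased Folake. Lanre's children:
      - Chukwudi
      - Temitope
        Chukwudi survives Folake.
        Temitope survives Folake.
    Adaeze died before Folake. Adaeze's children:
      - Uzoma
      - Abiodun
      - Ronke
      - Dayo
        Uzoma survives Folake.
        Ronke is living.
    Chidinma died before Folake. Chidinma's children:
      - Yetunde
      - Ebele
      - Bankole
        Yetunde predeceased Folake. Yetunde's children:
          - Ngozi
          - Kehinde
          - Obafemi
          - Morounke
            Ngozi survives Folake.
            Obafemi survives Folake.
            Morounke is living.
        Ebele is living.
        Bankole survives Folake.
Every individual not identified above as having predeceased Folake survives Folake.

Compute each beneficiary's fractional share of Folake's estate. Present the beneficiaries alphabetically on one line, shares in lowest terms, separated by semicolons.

There is no surviving spouse, so the entire estate passes to Folake's descendants per stirpes.
Zainab left no surviving issue, so that branch lapses and is disregarded.
The estate is divided into 3 equal shares of 1/3 among Lanre, Adaeze, Chidinma.
Lanre predeceased; the 1/3 allotted to Lanre's branch passes to Lanre's issue by representation.
The 1/3 is divided into 2 equal shares of 1/6 among Chukwudi, Temitope.
Chukwudi is living and takes 1/6.
Temitope is living and takes 1/6.
Adaeze predeceased; the 1/3 allotted to Adaeze's branch passes to Adaeze's issue by representation.
The 1/3 is divided into 4 equal shares of 1/12 among Uzoma, Abiodun, Ronke, Dayo.
Uzoma is living and takes 1/12.
Abiodun is living and takes 1/12.
Ronke is living and takes 1/12.
Dayo is living and takes 1/12.
Chidinma predeceased; the 1/3 allotted to Chidinma's branch passes to Chidinma's issue by representation.
The 1/3 is divided into 3 equal shares of 1/9 among Yetunde, Ebele, Bankole.
Yetunde predeceased; the 1/9 allotted to Yetunde's branch passes to Yetunde's issue by representation.
The 1/9 is divided into 4 equal shares of 1/36 among Ngozi, Kehinde, Obafemi, Morounke.
Ngozi is living and takes 1/36.
Kehinde is living and takes 1/36.
Obafemi is living and takes 1/36.
Morounke is living and takes 1/36.
Ebele is living and takes 1/9.
Bankole is living and takes 1/9.

Abiodun 1/12; Bankole 1/9; Chukwudi 1/6; Dayo 1/12; Ebele 1/9; Kehinde 1/36; Morounke 1/36; Ngozi 1/36; Obafemi 1/36; Ronke 1/12; Temitope 1/6; Uzoma 1/12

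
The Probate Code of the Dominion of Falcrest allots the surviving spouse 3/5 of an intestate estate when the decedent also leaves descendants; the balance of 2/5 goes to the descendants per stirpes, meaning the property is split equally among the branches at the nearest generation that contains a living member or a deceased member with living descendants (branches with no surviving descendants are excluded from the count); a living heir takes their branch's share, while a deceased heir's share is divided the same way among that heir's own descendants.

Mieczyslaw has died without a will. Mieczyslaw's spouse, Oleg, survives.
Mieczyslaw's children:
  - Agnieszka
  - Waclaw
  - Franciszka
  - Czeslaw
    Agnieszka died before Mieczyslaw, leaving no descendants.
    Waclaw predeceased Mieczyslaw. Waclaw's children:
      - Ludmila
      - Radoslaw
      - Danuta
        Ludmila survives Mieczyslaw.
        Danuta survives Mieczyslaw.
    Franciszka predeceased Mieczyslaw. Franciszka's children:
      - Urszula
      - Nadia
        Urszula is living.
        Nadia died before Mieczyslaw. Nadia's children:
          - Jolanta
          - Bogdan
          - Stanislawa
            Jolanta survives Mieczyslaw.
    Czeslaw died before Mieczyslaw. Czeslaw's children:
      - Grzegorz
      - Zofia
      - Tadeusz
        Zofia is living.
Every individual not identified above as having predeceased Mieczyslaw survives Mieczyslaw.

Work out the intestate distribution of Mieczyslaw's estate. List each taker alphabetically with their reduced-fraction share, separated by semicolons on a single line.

Bogdan 1/45; Danuta 2/45; Grzegorz 2/45; Jolanta 1/45; Ludmila 2/45; Oleg 3/5; Radoslaw 2/45; Stanislawa 1/45; Tadeusz 2/45; Urszula 1/15; Zofia 2/45

Oleg, as surviving spouse, takes 3/5.
The remaining 2/5 passes to Mieczyslaw's descendants per stirpes.
Agnieszka left no surviving issue, so that branch lapses and is disregarded.
The 2/5 is divided into 3 equal shares of 2/15 among Waclaw, Franciszka, Czeslaw.
Waclaw predeceased; the 2/15 allotted to Waclaw's branch passes to Waclaw's issue by representation.
The 2/15 is divided into 3 equal shares of 2/45 among Ludmila, Radoslaw, Danuta.
Ludmila is living and takes 2/45.
Radoslaw is living and takes 2/45.
Danuta is living and takes 2/45.
Franciszka predeceased; the 2/15 allotted to Franciszka's branch passes to Franciszka's issue by representation.
The 2/15 is divided into 2 equal shares of 1/15 among Urszula, Nadia.
Urszula is living and takes 1/15.
Nadia predeceased; the 1/15 allotted to Nadia's branch passes to Nadia's issue by representation.
The 1/15 is divided into 3 equal shares of 1/45 among Jolanta, Bogdan, Stanislawa.
Jolanta is living and takes 1/45.
Bogdan is living and takes 1/45.
Stanislawa is living and takes 1/45.
Czeslaw predeceased; the 2/15 allotted to Czeslaw's branch passes to Czeslaw's issue by representation.
The 2/15 is divided into 3 equal shares of 2/45 among Grzegorz, Zofia, Tadeusz.
Grzegorz is living and takes 2/45.
Zofia is living and takes 2/45.
Tadeusz is living and takes 2/45.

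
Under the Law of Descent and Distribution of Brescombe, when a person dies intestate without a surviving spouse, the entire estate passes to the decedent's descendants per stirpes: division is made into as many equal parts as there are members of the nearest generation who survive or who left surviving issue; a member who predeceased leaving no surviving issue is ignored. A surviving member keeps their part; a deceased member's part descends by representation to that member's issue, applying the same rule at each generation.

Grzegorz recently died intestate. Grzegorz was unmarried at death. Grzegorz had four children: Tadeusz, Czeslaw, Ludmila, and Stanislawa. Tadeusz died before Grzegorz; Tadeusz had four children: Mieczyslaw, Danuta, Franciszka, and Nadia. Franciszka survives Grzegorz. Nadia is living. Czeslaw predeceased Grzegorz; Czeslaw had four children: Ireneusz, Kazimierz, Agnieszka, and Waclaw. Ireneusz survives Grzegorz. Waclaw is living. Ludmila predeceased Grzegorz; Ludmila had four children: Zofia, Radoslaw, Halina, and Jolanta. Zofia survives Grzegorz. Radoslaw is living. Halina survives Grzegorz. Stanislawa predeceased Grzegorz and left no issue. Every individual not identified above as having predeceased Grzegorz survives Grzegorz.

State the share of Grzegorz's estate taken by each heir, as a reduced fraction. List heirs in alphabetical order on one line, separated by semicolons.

Agnieszka 1/12; Danuta 1/12; Franciszka 1/12; Halina 1/12; Ireneusz 1/12; Jolanta 1/12; Kazimierz 1/12; Mieczyslaw 1/12; Nadia 1/12; Radoslaw 1/12; Waclaw 1/12; Zofia 1/12

There is no surviving spouse, so the entire estate passes to Grzegorz's descendants per stirpes.
Stanislawa left no surviving issue, so that branch lapses and is disregarded.
The estate is divided into 3 equal shares of 1/3 among Tadeusz, Czeslaw, Ludmila.
Tadeusz predeceased; the 1/3 allotted to Tadeusz's branch passes to Tadeusz's issue by representation.
The 1/3 is divided into 4 equal shares of 1/12 among Mieczyslaw, Danuta, Franciszka, Nadia.
Mieczyslaw is living and takes 1/12.
Danuta is living and takes 1/12.
Franciszka is living and takes 1/12.
Nadia is living and takes 1/12.
Czeslaw predeceased; the 1/3 allotted to Czeslaw's branch passes to Czeslaw's issue by representation.
The 1/3 is divided into 4 equal shares of 1/12 among Ireneusz, Kazimierz, Agnieszka, Waclaw.
Ireneusz is living and takes 1/12.
Kazimierz is living and takes 1/12.
Agnieszka is living and takes 1/12.
Waclaw is living and takes 1/12.
Ludmila predeceased; the 1/3 allotted to Ludmila's branch passes to Ludmila's issue by representation.
The 1/3 is divided into 4 equal shares of 1/12 among Zofia, Radoslaw, Halina, Jolanta.
Zofia is living and takes 1/12.
Radoslaw is living and takes 1/12.
Halina is living and takes 1/12.
Jolanta is living and takes 1/12.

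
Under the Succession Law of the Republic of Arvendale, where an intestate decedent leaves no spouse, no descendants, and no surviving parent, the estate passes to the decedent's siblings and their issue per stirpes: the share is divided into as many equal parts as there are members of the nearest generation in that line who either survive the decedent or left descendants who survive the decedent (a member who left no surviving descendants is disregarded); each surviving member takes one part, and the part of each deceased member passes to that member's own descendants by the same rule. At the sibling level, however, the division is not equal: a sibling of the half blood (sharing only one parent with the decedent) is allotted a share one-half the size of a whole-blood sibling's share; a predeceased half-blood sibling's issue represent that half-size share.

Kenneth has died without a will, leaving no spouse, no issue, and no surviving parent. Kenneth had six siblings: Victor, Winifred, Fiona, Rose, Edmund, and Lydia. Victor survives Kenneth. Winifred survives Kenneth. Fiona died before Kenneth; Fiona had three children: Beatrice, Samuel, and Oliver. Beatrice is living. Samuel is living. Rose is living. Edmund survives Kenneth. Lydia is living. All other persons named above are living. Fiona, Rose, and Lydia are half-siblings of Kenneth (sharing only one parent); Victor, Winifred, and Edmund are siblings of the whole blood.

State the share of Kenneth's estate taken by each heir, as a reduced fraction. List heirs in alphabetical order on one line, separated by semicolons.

Beatrice 1/27; Edmund 2/9; Lydia 1/9; Oliver 1/27; Rose 1/9; Samuel 1/27; Victor 2/9; Winifred 2/9

No spouse, descendants, or parent survives, so the estate passes to Kenneth's siblings per stirpes.
Half-blood siblings count for one-half the weight of whole-blood siblings at the initial division.
Dividing 1 in proportion to weights (total weight 9/2): Victor (weight 1) → 2/9; Winifred (weight 1) → 2/9; Fiona (weight 1/2) → 1/9; Rose (weight 1/2) → 1/9; Edmund (weight 1) → 2/9; Lydia (weight 1/2) → 1/9.
Victor is living and takes 2/9.
Winifred is living and takes 2/9.
Fiona predeceased; the 1/9 allotted to Fiona's branch passes to Fiona's issue by representation.
The 1/9 is divided into 3 equal shares of 1/27 among Beatrice, Samuel, Oliver.
Beatrice is living and takes 1/27.
Samuel is living and takes 1/27.
Oliver is living and takes 1/27.
Rose is living and takes 1/9.
Edmund is living and takes 2/9.
Lydia is living and takes 1/9.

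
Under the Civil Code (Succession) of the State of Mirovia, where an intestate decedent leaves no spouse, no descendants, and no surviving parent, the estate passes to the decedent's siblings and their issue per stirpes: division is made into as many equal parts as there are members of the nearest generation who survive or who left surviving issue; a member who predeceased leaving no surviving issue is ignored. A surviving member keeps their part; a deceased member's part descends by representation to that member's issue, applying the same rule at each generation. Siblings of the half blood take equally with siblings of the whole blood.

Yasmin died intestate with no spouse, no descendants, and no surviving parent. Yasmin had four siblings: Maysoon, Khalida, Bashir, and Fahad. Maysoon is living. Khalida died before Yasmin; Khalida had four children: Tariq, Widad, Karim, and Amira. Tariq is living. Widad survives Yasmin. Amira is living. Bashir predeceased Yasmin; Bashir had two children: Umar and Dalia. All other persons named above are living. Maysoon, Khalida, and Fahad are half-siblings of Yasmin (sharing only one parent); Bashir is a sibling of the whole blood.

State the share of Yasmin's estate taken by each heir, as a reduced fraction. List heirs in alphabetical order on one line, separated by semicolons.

Amira 1/16; Dalia 1/8; Fahad 1/4; Karim 1/16; Maysoon 1/4; Tariq 1/16; Umar 1/8; Widad 1/16

No spouse, descendants, or parent survives, so the estate passes to Yasmin's siblings per stirpes.
Half-blood and whole-blood siblings take equally under the stated rule.
The estate is divided into 4 equal shares of 1/4 among Maysoon, Khalida, Bashir, Fahad.
Maysoon is living and takes 1/4.
Khalida predeceased; the 1/4 allotted to Khalida's branch passes to Khalida's issue by representation.
The 1/4 is divided into 4 equal shares of 1/16 among Tariq, Widad, Karim, Amira.
Tariq is living and takes 1/16.
Widad is living and takes 1/16.
Karim is living and takes 1/16.
Amira is living and takes 1/16.
Bashir predeceased; the 1/4 allotted to Bashir's branch passes to Bashir's issue by representation.
The 1/4 is divided into 2 equal shares of 1/8 among Umar, Dalia.
Umar is living and takes 1/8.
Dalia is living and takes 1/8.
Fahad is living and takes 1/4.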